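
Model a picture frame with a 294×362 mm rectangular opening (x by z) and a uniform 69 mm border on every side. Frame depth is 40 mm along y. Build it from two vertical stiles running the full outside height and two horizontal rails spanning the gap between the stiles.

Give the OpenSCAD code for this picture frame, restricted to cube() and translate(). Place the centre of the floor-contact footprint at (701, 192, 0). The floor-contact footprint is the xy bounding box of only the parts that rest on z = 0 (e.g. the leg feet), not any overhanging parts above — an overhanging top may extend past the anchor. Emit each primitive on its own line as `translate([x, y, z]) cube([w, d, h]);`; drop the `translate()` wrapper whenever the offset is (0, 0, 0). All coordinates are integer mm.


translate([485, 172, 0]) cube([69, 40, 500]);
translate([848, 172, 0]) cube([69, 40, 500]);
translate([554, 172, 0]) cube([294, 40, 69]);
translate([554, 172, 431]) cube([294, 40, 69]);


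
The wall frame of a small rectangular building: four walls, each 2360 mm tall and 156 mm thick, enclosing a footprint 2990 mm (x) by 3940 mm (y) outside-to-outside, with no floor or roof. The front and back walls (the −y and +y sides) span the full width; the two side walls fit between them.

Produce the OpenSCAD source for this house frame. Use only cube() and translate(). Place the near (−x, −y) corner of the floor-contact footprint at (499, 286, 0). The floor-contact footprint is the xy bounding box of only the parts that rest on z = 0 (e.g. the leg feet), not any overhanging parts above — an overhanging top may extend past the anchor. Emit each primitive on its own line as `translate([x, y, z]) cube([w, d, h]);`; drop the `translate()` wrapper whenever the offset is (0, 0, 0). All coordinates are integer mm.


translate([499, 286, 0]) cube([2990, 156, 2360]);
translate([499, 4070, 0]) cube([2990, 156, 2360]);
translate([499, 442, 0]) cube([156, 3628, 2360]);
translate([3333, 442, 0]) cube([156, 3628, 2360]);


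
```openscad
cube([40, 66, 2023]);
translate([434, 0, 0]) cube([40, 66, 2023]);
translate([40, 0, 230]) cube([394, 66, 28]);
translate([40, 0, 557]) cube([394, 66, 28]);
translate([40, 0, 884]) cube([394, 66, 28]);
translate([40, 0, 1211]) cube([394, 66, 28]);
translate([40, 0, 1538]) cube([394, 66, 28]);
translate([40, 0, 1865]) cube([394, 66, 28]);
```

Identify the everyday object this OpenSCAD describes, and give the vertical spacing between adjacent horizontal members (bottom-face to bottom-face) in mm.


A ladder. The rung spacing is 327 mm.

Two tall 40×66 posts with 6 short bars between them — a ladder. Adjacent rungs sit at z = 230 and z = 557, so the spacing is 557 − 230 = 327 mm.


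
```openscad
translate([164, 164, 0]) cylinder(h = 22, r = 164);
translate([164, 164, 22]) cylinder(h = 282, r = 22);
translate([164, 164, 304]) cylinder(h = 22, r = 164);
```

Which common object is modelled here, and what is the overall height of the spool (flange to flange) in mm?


A spool. The overall height is 326 mm.

Three coaxial cylinders, large–small–large — a spool. Two 22 mm flanges and a 282 mm core give 22 + 282 + 22 = 326 mm.


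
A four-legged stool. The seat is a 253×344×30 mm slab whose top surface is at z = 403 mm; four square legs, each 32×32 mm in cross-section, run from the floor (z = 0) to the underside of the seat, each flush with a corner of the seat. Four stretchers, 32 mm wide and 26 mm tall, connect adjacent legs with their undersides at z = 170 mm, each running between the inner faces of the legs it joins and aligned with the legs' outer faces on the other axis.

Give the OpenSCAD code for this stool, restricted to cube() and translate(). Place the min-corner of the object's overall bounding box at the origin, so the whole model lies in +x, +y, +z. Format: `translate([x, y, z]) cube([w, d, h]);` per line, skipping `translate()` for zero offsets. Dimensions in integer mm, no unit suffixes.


translate([0, 0, 373]) cube([253, 344, 30]);
cube([32, 32, 373]);
translate([221, 0, 0]) cube([32, 32, 373]);
translate([0, 312, 0]) cube([32, 32, 373]);
translate([221, 312, 0]) cube([32, 32, 373]);
translate([32, 0, 170]) cube([189, 32, 26]);
translate([32, 312, 170]) cube([189, 32, 26]);
translate([0, 32, 170]) cube([32, 280, 26]);
translate([221, 32, 170]) cube([32, 280, 26]);


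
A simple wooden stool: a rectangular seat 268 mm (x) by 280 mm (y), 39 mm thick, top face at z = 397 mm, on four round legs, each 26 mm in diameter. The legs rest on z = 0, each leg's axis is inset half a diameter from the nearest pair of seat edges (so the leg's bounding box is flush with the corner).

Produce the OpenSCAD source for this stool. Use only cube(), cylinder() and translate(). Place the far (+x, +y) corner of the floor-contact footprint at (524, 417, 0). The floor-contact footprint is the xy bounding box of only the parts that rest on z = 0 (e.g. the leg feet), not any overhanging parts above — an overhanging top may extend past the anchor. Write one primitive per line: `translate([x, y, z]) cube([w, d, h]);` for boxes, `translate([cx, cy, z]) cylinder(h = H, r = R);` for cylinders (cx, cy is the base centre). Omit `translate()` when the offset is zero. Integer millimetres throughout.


translate([256, 137, 358]) cube([268, 280, 39]);
translate([269, 150, 0]) cylinder(h = 358, r = 13);
translate([511, 150, 0]) cylinder(h = 358, r = 13);
translate([269, 404, 0]) cylinder(h = 358, r = 13);
translate([511, 404, 0]) cylinder(h = 358, r = 13);


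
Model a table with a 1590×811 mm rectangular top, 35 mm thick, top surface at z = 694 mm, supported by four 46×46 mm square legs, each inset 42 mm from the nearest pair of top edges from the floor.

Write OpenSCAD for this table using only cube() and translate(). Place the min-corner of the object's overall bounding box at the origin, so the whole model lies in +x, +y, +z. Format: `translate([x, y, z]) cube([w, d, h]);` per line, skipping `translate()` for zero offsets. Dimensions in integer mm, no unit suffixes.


translate([0, 0, 659]) cube([1590, 811, 35]);
translate([42, 42, 0]) cube([46, 46, 659]);
translate([1502, 42, 0]) cube([46, 46, 659]);
translate([42, 723, 0]) cube([46, 46, 659]);
translate([1502, 723, 0]) cube([46, 46, 659]);


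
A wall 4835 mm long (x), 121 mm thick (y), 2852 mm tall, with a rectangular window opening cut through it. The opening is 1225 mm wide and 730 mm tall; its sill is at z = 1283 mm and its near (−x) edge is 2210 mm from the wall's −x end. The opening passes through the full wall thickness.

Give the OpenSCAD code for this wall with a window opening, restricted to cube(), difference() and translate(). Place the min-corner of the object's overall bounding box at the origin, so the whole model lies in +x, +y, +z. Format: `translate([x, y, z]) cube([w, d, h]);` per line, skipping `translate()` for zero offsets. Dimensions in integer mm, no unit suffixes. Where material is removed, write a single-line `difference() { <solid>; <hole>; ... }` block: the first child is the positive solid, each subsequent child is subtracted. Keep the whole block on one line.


difference() { cube([4835, 121, 2852]); translate([2210, 0, 1283]) cube([1225, 121, 730]); }


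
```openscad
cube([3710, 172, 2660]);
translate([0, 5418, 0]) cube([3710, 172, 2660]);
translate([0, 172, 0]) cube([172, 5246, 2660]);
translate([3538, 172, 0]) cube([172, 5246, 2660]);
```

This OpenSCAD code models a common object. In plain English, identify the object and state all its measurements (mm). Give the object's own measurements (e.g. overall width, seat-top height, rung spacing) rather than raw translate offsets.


The wall frame of a small rectangular building: four walls, each 2660 mm tall and 172 mm thick, enclosing a footprint 3710 mm (x) by 5590 mm (y) outside-to-outside, with no floor or roof. The front and back walls (the −y and +y sides) span the full width; the two side walls fit between them.


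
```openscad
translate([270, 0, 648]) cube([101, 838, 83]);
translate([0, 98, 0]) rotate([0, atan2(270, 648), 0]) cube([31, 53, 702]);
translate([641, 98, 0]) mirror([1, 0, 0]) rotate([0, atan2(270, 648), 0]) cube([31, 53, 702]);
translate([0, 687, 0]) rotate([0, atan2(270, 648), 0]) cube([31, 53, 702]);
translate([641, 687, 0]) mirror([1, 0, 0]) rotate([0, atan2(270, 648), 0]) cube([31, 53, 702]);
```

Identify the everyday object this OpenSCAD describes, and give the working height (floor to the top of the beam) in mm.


A sawhorse. The overall height is 731 mm.

A beam across two mirrored pairs of raked legs — a sawhorse. The beam's underside is at z = 648 (matching the legs' vertical rise in atan2(270, 648)) and the beam is 83 mm tall, so its top is at 648 + 83 = 731 mm. The raked legs top out at the beam's underside, so that is the highest point.


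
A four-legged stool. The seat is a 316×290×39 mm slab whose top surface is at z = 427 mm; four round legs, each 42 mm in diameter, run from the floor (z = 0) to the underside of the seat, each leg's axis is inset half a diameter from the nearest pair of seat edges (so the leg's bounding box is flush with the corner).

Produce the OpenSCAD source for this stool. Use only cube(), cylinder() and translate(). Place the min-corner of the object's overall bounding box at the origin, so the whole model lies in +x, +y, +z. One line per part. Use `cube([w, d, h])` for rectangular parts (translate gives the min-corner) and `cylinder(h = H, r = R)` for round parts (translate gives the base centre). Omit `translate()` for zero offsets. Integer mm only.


// leg_h = 427 - 39 = 388
translate([0, 0, 388]) cube([316, 290, 39]);
translate([21, 21, 0]) cylinder(h = 388, r = 21);
translate([295, 21, 0]) cylinder(h = 388, r = 21);
translate([21, 269, 0]) cylinder(h = 388, r = 21);
translate([295, 269, 0]) cylinder(h = 388, r = 21);


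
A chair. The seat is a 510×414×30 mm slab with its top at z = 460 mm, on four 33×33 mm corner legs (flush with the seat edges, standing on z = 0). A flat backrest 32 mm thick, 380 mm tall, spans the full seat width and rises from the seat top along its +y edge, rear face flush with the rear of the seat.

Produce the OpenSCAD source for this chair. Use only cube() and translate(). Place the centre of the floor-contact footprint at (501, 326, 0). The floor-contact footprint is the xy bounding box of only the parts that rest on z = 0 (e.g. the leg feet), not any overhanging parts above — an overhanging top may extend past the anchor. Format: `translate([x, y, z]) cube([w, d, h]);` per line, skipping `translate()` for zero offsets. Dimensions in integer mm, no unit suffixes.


translate([246, 119, 430]) cube([510, 414, 30]);
translate([246, 119, 0]) cube([33, 33, 430]);
translate([723, 119, 0]) cube([33, 33, 430]);
translate([246, 500, 0]) cube([33, 33, 430]);
translate([723, 500, 0]) cube([33, 33, 430]);
translate([246, 501, 460]) cube([510, 32, 380]);


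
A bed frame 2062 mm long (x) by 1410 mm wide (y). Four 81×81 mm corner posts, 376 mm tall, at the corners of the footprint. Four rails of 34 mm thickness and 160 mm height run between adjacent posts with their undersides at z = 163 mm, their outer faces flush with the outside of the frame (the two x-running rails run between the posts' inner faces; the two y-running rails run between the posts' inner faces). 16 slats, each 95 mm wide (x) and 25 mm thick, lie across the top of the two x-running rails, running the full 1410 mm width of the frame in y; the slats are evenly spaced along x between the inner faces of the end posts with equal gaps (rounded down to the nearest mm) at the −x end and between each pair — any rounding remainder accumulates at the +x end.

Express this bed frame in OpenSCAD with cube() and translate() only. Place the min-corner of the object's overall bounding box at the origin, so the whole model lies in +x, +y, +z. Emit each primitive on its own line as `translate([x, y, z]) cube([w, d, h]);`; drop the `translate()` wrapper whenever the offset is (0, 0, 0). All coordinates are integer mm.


// slat z = rail_z + rail_h = 163 + 160 = 323
// slat gap = ⌊(1900 − 16·95) / 17⌋ = 22
cube([81, 81, 376]);
translate([0, 1329, 0]) cube([81, 81, 376]);
translate([1981, 0, 0]) cube([81, 81, 376]);
translate([1981, 1329, 0]) cube([81, 81, 376]);
translate([81, 0, 163]) cube([1900, 34, 160]);
translate([81, 1376, 163]) cube([1900, 34, 160]);
translate([0, 81, 163]) cube([34, 1248, 160]);
translate([2028, 81, 163]) cube([34, 1248, 160]);
translate([103, 0, 323]) cube([95, 1410, 25]);
translate([220, 0, 323]) cube([95, 1410, 25]);
translate([337, 0, 323]) cube([95, 1410, 25]);
translate([454, 0, 323]) cube([95, 1410, 25]);
translate([571, 0, 323]) cube([95, 1410, 25]);
translate([688, 0, 323]) cube([95, 1410, 25]);
translate([805, 0, 323]) cube([95, 1410, 25]);
translate([922, 0, 323]) cube([95, 1410, 25]);
translate([1039, 0, 323]) cube([95, 1410, 25]);
translate([1156, 0, 323]) cube([95, 1410, 25]);
translate([1273, 0, 323]) cube([95, 1410, 25]);
translate([1390, 0, 323]) cube([95, 1410, 25]);
translate([1507, 0, 323]) cube([95, 1410, 25]);
translate([1624, 0, 323]) cube([95, 1410, 25]);
translate([1741, 0, 323]) cube([95, 1410, 25]);
translate([1858, 0, 323]) cube([95, 1410, 25]);


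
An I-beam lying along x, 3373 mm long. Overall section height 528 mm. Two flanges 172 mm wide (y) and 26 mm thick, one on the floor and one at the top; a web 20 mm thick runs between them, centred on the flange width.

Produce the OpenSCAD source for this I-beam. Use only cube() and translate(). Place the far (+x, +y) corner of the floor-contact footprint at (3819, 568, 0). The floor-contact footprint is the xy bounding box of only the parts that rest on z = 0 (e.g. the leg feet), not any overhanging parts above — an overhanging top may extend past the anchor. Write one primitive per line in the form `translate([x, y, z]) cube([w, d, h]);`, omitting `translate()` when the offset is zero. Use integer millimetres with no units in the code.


translate([446, 396, 0]) cube([3373, 172, 26]);
translate([446, 472, 26]) cube([3373, 20, 476]);
translate([446, 396, 502]) cube([3373, 172, 26]);


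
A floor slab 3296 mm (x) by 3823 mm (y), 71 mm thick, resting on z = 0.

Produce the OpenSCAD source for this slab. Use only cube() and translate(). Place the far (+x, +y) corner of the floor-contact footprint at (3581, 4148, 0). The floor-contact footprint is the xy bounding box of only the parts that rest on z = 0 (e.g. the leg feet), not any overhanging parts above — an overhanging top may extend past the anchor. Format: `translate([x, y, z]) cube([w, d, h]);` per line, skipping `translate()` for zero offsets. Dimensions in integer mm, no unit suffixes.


translate([285, 325, 0]) cube([3296, 3823, 71]);


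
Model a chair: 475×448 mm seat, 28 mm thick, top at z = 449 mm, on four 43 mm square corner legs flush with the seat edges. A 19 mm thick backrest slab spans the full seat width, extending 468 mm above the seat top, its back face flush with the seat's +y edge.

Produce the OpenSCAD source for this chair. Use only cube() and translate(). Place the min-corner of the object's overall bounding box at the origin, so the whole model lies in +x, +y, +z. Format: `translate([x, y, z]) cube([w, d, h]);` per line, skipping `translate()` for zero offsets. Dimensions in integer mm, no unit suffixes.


// leg_h = 449 - 28 = 421
translate([0, 0, 421]) cube([475, 448, 28]);
cube([43, 43, 421]);
translate([432, 0, 0]) cube([43, 43, 421]);
translate([0, 405, 0]) cube([43, 43, 421]);
translate([432, 405, 0]) cube([43, 43, 421]);
translate([0, 429, 449]) cube([475, 19, 468]);


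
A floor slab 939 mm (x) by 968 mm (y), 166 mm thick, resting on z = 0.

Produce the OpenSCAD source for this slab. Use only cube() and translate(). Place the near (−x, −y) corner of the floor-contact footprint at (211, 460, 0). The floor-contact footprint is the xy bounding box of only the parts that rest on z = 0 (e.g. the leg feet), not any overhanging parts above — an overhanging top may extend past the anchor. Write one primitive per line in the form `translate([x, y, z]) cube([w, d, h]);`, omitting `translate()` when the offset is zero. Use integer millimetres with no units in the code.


translate([211, 460, 0]) cube([939, 968, 166]);


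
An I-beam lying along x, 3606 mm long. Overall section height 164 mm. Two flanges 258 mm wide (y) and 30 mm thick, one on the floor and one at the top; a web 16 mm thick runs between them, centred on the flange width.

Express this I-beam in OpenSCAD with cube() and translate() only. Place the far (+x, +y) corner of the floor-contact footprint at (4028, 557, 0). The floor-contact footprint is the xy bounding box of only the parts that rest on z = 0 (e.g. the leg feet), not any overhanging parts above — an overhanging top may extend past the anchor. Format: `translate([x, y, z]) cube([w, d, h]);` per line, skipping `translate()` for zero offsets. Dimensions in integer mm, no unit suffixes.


translate([422, 299, 0]) cube([3606, 258, 30]);
translate([422, 420, 30]) cube([3606, 16, 104]);
translate([422, 299, 134]) cube([3606, 258, 30]);


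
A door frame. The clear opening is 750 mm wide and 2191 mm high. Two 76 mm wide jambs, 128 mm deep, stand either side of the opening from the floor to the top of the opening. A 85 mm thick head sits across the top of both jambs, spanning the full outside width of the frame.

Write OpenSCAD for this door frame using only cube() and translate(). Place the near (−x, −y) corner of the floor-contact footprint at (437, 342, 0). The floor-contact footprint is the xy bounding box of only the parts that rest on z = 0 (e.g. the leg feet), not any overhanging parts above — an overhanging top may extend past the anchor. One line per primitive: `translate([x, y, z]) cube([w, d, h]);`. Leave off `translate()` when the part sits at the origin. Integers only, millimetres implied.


translate([437, 342, 0]) cube([76, 128, 2191]);
translate([1263, 342, 0]) cube([76, 128, 2191]);
translate([437, 342, 2191]) cube([902, 128, 85]);


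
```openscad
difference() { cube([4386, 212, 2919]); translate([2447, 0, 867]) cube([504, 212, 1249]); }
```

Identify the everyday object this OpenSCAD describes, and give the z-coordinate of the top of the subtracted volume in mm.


A wall with a window opening. The window head height is 2116 mm.

A wall with a rectangular opening subtracted — a window. Sill at z = 867, opening 1249 mm tall, so the head is at 867 + 1249 = 2116 mm.


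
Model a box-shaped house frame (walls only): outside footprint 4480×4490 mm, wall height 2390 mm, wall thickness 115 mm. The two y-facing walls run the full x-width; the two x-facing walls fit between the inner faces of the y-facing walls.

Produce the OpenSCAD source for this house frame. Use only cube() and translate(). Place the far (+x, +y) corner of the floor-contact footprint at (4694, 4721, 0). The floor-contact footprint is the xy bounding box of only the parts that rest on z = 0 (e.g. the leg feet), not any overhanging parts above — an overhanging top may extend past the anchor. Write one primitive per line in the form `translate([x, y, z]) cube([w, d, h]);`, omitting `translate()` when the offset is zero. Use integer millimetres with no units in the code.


translate([214, 231, 0]) cube([4480, 115, 2390]);
translate([214, 4606, 0]) cube([4480, 115, 2390]);
translate([214, 346, 0]) cube([115, 4260, 2390]);
translate([4579, 346, 0]) cube([115, 4260, 2390]);


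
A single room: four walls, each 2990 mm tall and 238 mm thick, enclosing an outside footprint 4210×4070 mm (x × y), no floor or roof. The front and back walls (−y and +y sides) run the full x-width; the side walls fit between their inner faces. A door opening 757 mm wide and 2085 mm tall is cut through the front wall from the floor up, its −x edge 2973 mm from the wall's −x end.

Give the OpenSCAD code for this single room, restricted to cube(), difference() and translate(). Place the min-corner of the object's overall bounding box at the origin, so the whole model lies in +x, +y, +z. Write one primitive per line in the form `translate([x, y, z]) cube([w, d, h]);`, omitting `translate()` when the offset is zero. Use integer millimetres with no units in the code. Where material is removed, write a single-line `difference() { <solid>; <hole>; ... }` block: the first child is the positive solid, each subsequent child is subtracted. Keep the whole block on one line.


difference() { cube([4210, 238, 2990]); translate([2973, 0, 0]) cube([757, 238, 2085]); }
translate([0, 3832, 0]) cube([4210, 238, 2990]);
translate([0, 238, 0]) cube([238, 3594, 2990]);
translate([3972, 238, 0]) cube([238, 3594, 2990]);


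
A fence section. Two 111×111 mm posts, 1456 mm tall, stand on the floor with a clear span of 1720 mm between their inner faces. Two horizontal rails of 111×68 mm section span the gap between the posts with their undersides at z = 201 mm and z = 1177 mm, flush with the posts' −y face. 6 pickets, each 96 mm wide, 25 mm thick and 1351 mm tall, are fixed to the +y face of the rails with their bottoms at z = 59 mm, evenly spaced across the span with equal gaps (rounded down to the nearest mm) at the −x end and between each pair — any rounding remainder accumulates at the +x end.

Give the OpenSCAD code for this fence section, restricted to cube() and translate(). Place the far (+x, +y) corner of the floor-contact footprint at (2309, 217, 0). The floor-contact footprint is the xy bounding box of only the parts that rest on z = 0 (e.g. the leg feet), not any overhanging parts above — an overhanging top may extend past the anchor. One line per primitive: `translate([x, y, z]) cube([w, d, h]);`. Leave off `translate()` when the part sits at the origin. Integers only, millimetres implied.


translate([367, 106, 0]) cube([111, 111, 1456]);
translate([2198, 106, 0]) cube([111, 111, 1456]);
translate([478, 106, 201]) cube([1720, 111, 68]);
translate([478, 106, 1177]) cube([1720, 111, 68]);
translate([641, 217, 59]) cube([96, 25, 1351]);
translate([900, 217, 59]) cube([96, 25, 1351]);
translate([1159, 217, 59]) cube([96, 25, 1351]);
translate([1418, 217, 59]) cube([96, 25, 1351]);
translate([1677, 217, 59]) cube([96, 25, 1351]);
translate([1936, 217, 59]) cube([96, 25, 1351]);


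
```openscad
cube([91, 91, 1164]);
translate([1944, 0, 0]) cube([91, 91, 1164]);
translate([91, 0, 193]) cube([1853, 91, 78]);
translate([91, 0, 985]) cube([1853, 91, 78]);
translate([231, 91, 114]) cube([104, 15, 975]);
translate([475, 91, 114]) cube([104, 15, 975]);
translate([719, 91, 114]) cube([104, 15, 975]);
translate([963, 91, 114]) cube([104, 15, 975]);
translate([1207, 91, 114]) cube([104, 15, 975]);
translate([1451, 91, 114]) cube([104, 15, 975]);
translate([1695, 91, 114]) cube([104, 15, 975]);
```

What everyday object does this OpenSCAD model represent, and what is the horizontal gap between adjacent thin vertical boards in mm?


A fence section. The picket gap is 140 mm.

Two posts, two rails, 7 pickets — a fence section. Span 1853 mm holds 7 pickets of 104 mm with 8 equal gaps: ⌊(1853 − 7·104) / 8⌋ = 140 mm.


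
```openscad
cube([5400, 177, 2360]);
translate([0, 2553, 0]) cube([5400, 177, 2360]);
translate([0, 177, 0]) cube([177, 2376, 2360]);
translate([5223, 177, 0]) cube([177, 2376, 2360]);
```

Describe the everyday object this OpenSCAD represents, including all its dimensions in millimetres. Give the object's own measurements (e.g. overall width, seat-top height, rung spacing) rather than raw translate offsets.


The wall frame of a small rectangular building: four walls, each 2360 mm tall and 177 mm thick, enclosing a footprint 5400 mm (x) by 2730 mm (y) outside-to-outside, with no floor or roof. The front and back walls (the −y and +y sides) span the full width; the two side walls fit between them.


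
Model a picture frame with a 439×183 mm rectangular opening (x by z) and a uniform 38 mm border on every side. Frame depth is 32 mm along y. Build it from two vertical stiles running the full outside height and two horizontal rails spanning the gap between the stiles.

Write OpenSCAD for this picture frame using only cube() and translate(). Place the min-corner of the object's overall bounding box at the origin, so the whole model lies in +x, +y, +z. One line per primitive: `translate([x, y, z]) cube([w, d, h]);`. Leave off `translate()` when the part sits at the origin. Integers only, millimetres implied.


cube([38, 32, 259]);
translate([477, 0, 0]) cube([38, 32, 259]);
translate([38, 0, 0]) cube([439, 32, 38]);
translate([38, 0, 221]) cube([439, 32, 38]);


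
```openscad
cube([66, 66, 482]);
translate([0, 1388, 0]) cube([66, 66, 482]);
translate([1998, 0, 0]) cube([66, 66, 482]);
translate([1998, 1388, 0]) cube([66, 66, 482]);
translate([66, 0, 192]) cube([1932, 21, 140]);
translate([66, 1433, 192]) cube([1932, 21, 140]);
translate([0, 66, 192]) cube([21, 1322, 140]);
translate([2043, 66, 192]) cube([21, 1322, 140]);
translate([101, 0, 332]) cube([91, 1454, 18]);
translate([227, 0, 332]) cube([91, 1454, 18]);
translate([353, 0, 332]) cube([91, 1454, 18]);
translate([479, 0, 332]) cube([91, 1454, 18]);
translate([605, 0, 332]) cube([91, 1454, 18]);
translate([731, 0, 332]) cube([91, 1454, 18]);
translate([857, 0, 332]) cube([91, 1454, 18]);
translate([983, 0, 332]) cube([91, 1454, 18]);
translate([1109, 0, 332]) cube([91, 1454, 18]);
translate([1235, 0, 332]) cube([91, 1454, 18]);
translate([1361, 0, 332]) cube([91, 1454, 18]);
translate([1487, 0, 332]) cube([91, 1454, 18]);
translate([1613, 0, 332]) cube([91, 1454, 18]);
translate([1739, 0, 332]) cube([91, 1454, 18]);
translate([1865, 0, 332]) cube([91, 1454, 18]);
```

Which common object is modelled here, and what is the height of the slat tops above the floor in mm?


A bed frame. The slat-top height is 350 mm.

Four posts, four rails, and a row of slats — a bed frame. Slats sit on the rails at z = 192 + 140 = 332; with slat thickness 18, the top is 350 mm.


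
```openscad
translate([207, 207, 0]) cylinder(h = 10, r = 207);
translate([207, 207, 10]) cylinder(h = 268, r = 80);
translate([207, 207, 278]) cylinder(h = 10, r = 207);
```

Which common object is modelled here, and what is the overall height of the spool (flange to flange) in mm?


A spool. The overall height is 288 mm.

Three coaxial cylinders, large–small–large — a spool. Two 10 mm flanges and a 268 mm core give 10 + 268 + 10 = 288 mm.


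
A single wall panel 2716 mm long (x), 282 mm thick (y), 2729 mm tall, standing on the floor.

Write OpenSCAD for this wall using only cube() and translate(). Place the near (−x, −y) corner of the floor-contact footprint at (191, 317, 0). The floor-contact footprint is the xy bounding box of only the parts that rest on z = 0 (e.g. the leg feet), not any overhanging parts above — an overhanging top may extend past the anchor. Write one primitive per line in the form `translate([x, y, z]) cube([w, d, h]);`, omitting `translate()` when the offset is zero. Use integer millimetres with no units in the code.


translate([191, 317, 0]) cube([2716, 282, 2729]);


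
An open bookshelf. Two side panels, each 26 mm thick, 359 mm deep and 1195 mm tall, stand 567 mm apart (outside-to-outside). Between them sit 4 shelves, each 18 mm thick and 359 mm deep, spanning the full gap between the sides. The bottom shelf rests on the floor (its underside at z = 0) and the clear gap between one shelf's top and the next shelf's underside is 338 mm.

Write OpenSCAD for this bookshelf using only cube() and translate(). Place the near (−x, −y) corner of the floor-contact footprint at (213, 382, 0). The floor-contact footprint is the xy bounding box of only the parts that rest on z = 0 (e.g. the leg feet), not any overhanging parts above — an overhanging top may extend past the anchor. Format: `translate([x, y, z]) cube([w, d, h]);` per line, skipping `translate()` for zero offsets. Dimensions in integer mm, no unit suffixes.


translate([213, 382, 0]) cube([26, 359, 1195]);
translate([754, 382, 0]) cube([26, 359, 1195]);
translate([239, 382, 0]) cube([515, 359, 18]);
translate([239, 382, 356]) cube([515, 359, 18]);
translate([239, 382, 712]) cube([515, 359, 18]);
translate([239, 382, 1068]) cube([515, 359, 18]);


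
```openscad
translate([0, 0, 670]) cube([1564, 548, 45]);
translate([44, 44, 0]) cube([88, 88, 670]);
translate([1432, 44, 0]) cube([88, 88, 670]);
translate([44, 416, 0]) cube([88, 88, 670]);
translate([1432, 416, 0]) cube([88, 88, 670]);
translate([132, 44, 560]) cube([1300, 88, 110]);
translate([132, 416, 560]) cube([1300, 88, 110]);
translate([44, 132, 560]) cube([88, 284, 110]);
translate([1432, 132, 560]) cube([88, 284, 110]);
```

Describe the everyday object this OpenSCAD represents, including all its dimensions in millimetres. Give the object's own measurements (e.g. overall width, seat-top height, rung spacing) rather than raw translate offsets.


A table: top 1564 mm (x) × 548 mm (y), 45 mm thick, upper face at z = 715 mm, on four 88×88 mm square legs, each inset 44 mm from the nearest pair of top edges from z = 0 to the bottom of the top. Four apron rails, 88 mm thick and 110 mm tall, run between adjacent legs with their top edges flush with the underside of the top and their outer faces flush with the legs' outer faces.


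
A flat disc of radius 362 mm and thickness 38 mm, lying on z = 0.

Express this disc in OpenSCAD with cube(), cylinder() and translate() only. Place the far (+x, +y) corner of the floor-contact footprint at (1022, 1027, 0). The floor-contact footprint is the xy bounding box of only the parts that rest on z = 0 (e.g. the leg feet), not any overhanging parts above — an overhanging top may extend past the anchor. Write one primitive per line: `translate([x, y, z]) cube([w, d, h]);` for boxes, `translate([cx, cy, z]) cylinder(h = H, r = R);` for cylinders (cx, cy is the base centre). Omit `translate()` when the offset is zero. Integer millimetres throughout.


translate([660, 665, 0]) cylinder(h = 38, r = 362);


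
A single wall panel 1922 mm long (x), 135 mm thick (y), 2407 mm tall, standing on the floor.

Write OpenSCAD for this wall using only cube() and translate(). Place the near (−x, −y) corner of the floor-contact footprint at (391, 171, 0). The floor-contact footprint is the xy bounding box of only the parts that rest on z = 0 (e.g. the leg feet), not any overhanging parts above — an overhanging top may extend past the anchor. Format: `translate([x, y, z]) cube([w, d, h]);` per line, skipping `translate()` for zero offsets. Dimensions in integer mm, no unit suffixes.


translate([391, 171, 0]) cube([1922, 135, 2407]);


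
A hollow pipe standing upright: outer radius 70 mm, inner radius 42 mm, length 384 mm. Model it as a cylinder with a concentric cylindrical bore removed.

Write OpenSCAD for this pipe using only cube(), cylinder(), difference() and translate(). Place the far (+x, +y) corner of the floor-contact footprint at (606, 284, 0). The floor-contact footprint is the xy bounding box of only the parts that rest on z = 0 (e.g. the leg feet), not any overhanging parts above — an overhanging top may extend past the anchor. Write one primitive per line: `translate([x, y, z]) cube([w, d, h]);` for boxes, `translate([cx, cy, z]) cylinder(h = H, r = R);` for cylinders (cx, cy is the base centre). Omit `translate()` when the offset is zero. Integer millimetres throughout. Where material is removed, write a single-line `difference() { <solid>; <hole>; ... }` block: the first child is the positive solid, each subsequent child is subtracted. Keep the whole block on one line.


difference() { translate([536, 214, 0]) cylinder(h = 384, r = 70); translate([536, 214, 0]) cylinder(h = 384, r = 42); }


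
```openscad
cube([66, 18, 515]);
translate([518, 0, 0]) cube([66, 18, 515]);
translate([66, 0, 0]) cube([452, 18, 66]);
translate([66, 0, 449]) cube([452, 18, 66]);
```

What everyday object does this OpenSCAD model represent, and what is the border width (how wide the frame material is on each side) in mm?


A picture frame. The border width is 66 mm.

Four thin pieces enclosing a rectangular opening — a picture frame. The two full-height stiles are 515 mm tall; the top rail sits at z = 449 and is 66 mm tall, so the border above the opening is 515 − 449 = 66 mm, matching the stile x-width.


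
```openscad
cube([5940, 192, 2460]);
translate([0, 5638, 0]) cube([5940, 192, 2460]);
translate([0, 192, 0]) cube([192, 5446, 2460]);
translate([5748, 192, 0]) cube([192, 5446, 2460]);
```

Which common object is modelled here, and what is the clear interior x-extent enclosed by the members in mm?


A house (or room) frame. The interior width is 5556 mm.

Four 2460 mm walls enclosing a rectangle with no floor or roof — a room or house frame. Outside width is 5940 mm and wall thickness is 192 mm, so the interior width is 5940 − 2 × 192 = 5556 mm.


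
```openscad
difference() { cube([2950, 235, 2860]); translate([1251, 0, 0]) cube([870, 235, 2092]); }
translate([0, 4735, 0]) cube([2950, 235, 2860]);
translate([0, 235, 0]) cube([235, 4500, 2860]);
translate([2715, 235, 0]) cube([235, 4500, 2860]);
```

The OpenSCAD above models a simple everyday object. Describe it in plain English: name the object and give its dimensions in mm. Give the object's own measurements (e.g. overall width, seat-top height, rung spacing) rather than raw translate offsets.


A single room: four walls, each 2860 mm tall and 235 mm thick, enclosing an outside footprint 2950×4970 mm (x × y), no floor or roof. The front and back walls (−y and +y sides) run the full x-width; the side walls fit between their inner faces. A door opening 870 mm wide and 2092 mm tall is cut through the front wall from the floor up, its −x edge 1251 mm from the wall's −x end.


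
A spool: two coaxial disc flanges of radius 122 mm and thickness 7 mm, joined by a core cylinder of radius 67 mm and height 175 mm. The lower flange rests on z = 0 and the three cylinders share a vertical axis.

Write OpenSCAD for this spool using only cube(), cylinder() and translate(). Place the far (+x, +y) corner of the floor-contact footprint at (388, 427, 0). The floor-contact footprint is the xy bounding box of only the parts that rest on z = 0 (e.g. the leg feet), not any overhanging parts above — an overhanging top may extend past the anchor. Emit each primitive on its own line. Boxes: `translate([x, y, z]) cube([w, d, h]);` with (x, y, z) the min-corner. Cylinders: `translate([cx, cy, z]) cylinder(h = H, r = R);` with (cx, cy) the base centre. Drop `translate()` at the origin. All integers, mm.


translate([266, 305, 0]) cylinder(h = 7, r = 122);
translate([266, 305, 7]) cylinder(h = 175, r = 67);
translate([266, 305, 182]) cylinder(h = 7, r = 122);


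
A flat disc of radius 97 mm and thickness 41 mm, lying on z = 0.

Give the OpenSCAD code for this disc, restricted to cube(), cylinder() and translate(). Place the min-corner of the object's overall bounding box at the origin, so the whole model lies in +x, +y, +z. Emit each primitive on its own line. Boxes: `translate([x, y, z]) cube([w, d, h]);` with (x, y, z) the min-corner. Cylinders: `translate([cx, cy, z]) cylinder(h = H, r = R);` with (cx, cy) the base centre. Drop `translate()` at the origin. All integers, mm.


translate([97, 97, 0]) cylinder(h = 41, r = 97);


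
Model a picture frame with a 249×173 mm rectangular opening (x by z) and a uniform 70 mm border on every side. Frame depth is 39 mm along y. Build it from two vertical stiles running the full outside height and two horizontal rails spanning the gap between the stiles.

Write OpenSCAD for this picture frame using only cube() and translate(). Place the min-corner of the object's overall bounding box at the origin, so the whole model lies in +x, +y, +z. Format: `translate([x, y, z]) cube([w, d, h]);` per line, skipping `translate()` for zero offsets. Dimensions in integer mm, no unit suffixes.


cube([70, 39, 313]);
translate([319, 0, 0]) cube([70, 39, 313]);
translate([70, 0, 0]) cube([249, 39, 70]);
translate([70, 0, 243]) cube([249, 39, 70]);


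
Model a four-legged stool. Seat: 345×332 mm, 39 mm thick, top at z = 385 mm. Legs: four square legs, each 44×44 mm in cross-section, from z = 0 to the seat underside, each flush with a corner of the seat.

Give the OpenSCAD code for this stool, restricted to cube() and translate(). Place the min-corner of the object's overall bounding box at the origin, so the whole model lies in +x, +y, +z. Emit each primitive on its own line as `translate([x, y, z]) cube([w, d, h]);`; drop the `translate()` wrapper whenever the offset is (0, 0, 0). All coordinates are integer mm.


// leg_h = 385 - 39 = 346
translate([0, 0, 346]) cube([345, 332, 39]);
cube([44, 44, 346]);
translate([301, 0, 0]) cube([44, 44, 346]);
translate([0, 288, 0]) cube([44, 44, 346]);
translate([301, 288, 0]) cube([44, 44, 346]);


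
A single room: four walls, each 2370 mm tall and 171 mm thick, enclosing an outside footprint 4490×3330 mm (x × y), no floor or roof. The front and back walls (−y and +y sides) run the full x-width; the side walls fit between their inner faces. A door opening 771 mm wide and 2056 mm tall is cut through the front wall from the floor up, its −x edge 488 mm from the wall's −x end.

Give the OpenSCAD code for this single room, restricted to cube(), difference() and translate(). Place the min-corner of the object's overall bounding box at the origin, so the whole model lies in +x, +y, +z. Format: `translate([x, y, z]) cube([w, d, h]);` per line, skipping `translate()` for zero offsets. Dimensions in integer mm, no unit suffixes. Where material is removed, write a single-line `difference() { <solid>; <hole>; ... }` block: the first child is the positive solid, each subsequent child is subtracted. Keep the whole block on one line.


difference() { cube([4490, 171, 2370]); translate([488, 0, 0]) cube([771, 171, 2056]); }
translate([0, 3159, 0]) cube([4490, 171, 2370]);
translate([0, 171, 0]) cube([171, 2988, 2370]);
translate([4319, 171, 0]) cube([171, 2988, 2370]);


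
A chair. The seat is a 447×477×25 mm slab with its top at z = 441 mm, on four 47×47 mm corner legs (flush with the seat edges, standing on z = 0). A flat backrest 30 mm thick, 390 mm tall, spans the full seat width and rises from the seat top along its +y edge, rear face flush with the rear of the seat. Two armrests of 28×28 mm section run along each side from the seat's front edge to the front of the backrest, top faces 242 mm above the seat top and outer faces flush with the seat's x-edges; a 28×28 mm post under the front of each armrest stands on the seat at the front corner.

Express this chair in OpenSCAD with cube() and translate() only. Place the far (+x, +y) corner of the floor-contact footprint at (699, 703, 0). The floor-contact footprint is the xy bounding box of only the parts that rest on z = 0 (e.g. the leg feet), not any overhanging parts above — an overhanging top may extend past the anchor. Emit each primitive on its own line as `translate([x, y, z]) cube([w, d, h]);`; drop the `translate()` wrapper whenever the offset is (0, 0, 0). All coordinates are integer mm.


translate([252, 226, 416]) cube([447, 477, 25]);
translate([252, 226, 0]) cube([47, 47, 416]);
translate([652, 226, 0]) cube([47, 47, 416]);
translate([252, 656, 0]) cube([47, 47, 416]);
translate([652, 656, 0]) cube([47, 47, 416]);
translate([252, 673, 441]) cube([447, 30, 390]);
translate([252, 226, 655]) cube([28, 447, 28]);
translate([671, 226, 655]) cube([28, 447, 28]);
translate([252, 226, 441]) cube([28, 28, 214]);
translate([671, 226, 441]) cube([28, 28, 214]);


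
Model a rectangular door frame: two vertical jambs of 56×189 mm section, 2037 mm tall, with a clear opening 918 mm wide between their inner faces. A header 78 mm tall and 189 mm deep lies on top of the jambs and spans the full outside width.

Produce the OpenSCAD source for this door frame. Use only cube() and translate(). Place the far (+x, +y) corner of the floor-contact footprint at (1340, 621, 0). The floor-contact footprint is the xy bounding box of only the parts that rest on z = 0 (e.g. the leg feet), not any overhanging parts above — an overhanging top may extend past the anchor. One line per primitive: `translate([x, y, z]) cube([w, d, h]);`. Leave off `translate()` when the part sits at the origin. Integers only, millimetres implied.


translate([310, 432, 0]) cube([56, 189, 2037]);
translate([1284, 432, 0]) cube([56, 189, 2037]);
translate([310, 432, 2037]) cube([1030, 189, 78]);
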